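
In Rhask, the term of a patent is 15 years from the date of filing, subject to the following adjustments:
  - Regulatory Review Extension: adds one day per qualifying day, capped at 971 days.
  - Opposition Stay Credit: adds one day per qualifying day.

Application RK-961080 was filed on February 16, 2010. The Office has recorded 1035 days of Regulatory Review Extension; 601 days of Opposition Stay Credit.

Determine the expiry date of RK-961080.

June 7, 2029

Base term: filing date + 15 years → 16 February 2025.
Regulatory Review Extension: 1035 days claimed exceeds the 971-day cap, so +971 days → 15 October 2027.
Opposition Stay Credit: +601 days → 7 June 2029.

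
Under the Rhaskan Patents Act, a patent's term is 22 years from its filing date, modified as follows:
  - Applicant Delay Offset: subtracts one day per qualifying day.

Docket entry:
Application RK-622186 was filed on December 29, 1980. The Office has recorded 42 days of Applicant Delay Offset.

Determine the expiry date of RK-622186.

2002-11-17

Base term: filing date + 22 years → 29 December 2002.
Applicant Delay Offset: −42 days → 17 November 2002.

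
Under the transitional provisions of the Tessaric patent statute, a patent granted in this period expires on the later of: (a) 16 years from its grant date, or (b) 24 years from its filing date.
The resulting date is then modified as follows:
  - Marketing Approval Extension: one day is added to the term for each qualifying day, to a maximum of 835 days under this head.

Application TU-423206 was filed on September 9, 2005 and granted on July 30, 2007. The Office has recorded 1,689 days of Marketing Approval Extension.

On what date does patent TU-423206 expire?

(a) grant + 16 years → 30 July 2023.
(b) filing + 24 years → 9 September 2029.
Later of the two: 9 September 2029.
Marketing Approval Extension: 1689 days claimed exceeds the 835-day cap, so +835 days → 23 December 2031.

December 23, 2031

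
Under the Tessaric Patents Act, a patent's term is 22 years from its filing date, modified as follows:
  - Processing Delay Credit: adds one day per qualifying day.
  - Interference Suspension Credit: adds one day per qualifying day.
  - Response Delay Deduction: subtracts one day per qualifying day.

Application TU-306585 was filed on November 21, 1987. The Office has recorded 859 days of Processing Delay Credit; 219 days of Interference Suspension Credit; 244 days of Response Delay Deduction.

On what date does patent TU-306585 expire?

2012-03-04

Base term: filing date + 22 years → 21 November 2009.
Processing Delay Credit: +859 days → 29 March 2012.
Interference Suspension Credit: +219 days → 3 November 2012.
Response Delay Deduction: −244 days → 4 March 2012.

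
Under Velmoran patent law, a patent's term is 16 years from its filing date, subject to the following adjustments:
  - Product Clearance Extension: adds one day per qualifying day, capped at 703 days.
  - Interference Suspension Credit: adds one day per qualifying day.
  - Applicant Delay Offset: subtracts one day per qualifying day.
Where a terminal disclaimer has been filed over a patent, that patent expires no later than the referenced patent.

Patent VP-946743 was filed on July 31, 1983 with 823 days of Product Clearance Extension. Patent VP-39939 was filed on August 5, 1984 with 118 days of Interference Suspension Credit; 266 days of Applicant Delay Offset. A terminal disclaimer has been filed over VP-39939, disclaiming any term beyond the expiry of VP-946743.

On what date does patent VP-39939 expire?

Natural term of VP-39939:
  Base: filing + 16 years → 5 August 2000.
  Interference Suspension Credit: +118 days → 1 December 2000.
  Applicant Delay Offset: −266 days → 10 March 2000.
Expiry of referenced patent VP-946743:
  Base: filing + 16 years → 31 July 1999.
  Product Clearance Extension: 823 days claimed exceeds the 703-day cap, so +703 days → 3 July 2001.
Terminal disclaimer: VP-39939 expires on the earlier of 10 March 2000 and 3 July 2001.

March 10, 2000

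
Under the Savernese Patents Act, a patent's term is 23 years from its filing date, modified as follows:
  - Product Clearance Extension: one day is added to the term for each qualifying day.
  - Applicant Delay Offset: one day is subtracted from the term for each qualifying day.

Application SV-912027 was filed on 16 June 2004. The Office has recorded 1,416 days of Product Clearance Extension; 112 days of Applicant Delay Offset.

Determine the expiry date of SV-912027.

January 10, 2031

Base term: filing date + 23 years → 16 June 2027.
Product Clearance Extension: +1416 days → 2 May 2031.
Applicant Delay Offset: −112 days → 10 January 2031.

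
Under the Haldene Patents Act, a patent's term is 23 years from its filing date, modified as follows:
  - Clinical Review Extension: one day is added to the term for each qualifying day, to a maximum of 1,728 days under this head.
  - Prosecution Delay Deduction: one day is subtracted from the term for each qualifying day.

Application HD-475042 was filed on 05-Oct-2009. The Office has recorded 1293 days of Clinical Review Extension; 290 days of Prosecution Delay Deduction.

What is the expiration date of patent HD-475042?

2035-07-05

Base term: filing date + 23 years → 5 October 2032.
Clinical Review Extension: 1293 days (within the 1728-day cap) → +1293 days → 20 April 2036.
Prosecution Delay Deduction: −290 days → 5 July 2035.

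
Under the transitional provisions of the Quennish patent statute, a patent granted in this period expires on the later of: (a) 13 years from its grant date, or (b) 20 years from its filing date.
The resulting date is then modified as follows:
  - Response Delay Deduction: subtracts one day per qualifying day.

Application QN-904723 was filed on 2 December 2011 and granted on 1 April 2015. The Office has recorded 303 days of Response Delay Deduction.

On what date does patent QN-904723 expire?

February 2, 2031

(a) grant + 13 years → 1 April 2028.
(b) filing + 20 years → 2 December 2031.
Later of the two: 2 December 2031.
Response Delay Deduction: −303 days → 2 February 2031.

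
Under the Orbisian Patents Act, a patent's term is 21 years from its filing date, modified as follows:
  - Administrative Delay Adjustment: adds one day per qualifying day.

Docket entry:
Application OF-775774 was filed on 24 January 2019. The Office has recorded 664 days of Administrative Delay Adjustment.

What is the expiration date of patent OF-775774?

Base term: filing date + 21 years → 24 January 2040.
Administrative Delay Adjustment: +664 days → 18 November 2041.

2041-11-18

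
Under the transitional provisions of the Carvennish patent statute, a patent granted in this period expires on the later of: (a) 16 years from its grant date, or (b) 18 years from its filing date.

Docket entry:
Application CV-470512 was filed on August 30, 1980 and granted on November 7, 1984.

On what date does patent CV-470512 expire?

(a) grant + 16 years → 7 November 2000.
(b) filing + 18 years → 30 August 1998.
Later of the two: 7 November 2000.

November 7, 2000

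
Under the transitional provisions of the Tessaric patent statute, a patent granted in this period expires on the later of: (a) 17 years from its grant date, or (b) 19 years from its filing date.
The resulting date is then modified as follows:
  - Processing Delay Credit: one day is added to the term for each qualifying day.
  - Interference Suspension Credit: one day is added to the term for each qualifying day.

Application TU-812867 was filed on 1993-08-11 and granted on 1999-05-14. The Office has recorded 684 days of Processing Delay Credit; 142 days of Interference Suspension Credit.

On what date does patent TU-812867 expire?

(a) grant + 17 years → 14 May 2016.
(b) filing + 19 years → 11 August 2012.
Later of the two: 14 May 2016.
Processing Delay Credit: +684 days → 29 March 2018.
Interference Suspension Credit: +142 days → 18 August 2018.

2018-08-18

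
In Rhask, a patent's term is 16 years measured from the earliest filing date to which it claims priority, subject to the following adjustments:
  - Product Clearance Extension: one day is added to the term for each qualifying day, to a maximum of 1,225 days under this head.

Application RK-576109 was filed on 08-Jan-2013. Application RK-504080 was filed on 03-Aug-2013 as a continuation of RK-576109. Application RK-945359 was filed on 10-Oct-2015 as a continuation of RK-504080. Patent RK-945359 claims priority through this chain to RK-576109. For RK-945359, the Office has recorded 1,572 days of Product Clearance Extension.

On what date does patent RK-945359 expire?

Earliest priority filing: 8 January 2013.
Base term: 8 January 2013 + 16 years → 8 January 2029.
Product Clearance Extension: 1572 days claimed exceeds the 1225-day cap, so +1225 days → 17 May 2032.

May 17, 2032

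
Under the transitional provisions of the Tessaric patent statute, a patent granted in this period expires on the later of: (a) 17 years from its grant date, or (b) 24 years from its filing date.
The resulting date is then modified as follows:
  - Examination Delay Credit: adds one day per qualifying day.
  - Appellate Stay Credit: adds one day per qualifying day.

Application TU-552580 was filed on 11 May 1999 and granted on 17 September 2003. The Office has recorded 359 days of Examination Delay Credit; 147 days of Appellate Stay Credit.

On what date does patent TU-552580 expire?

2024-09-28

(a) grant + 17 years → 17 September 2020.
(b) filing + 24 years → 11 May 2023.
Later of the two: 11 May 2023.
Examination Delay Credit: +359 days → 4 May 2024.
Appellate Stay Credit: +147 days → 28 September 2024.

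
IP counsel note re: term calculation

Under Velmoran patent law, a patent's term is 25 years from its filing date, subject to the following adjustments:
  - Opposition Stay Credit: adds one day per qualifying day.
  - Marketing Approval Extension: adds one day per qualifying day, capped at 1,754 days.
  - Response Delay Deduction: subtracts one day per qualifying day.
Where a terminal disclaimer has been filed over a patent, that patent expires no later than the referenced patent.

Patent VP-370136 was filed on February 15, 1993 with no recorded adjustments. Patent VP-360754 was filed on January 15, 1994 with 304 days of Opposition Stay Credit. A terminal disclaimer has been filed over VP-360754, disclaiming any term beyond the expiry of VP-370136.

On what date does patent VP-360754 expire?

2018-02-15

Natural term of VP-360754:
  Base: filing + 25 years → 15 January 2019.
  Opposition Stay Credit: +304 days → 15 November 2019.
Expiry of referenced patent VP-370136:
  Base: filing + 25 years → 15 February 2018.
Terminal disclaimer: VP-360754 expires on the earlier of 15 November 2019 and 15 February 2018.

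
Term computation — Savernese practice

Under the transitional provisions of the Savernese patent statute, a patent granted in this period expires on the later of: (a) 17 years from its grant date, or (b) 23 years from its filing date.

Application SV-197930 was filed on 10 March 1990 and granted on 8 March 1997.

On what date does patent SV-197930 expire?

2014-03-08

(a) grant + 17 years → 8 March 2014.
(b) filing + 23 years → 10 March 2013.
Later of the two: 8 March 2014.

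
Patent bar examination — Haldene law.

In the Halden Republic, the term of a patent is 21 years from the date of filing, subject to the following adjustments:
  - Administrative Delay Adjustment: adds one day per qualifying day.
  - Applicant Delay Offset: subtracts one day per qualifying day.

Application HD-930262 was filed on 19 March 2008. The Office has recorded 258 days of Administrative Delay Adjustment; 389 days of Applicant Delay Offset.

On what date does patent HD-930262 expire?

Base term: filing date + 21 years → 19 March 2029.
Administrative Delay Adjustment: +258 days → 2 December 2029.
Applicant Delay Offset: −389 days → 8 November 2028.

2028-11-08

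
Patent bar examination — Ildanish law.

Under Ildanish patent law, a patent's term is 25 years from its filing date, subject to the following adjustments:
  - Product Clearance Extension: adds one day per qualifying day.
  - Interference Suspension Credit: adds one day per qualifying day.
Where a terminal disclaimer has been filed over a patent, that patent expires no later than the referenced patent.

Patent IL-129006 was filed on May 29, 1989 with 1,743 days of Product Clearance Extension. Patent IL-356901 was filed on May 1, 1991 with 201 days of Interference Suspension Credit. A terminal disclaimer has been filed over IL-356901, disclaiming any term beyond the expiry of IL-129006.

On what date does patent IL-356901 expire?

Natural term of IL-356901:
  Base: filing + 25 years → 1 May 2016.
  Interference Suspension Credit: +201 days → 18 November 2016.
Expiry of referenced patent IL-129006:
  Base: filing + 25 years → 29 May 2014.
  Product Clearance Extension: +1743 days → 7 March 2019.
Terminal disclaimer: IL-356901 expires on the earlier of 18 November 2016 and 7 March 2019.

2016-11-18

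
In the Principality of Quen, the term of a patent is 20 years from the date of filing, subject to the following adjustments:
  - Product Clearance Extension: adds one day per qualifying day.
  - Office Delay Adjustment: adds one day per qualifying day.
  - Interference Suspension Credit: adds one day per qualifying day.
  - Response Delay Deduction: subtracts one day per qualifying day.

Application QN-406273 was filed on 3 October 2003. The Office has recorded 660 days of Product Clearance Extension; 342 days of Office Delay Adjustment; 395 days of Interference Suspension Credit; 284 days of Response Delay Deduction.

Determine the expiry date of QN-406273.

Base term: filing date + 20 years → 3 October 2023.
Product Clearance Extension: +660 days → 24 July 2025.
Office Delay Adjustment: +342 days → 1 July 2026.
Interference Suspension Credit: +395 days → 31 July 2027.
Response Delay Deduction: −284 days → 20 October 2026.

October 20, 2026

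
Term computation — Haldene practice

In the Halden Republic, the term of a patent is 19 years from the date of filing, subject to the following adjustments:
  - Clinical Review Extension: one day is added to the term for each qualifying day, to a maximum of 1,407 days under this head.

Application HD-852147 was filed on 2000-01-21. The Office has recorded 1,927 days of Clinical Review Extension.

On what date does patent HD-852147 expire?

2022-11-28

Base term: filing date + 19 years → 21 January 2019.
Clinical Review Extension: 1927 days claimed exceeds the 1407-day cap, so +1407 days → 28 November 2022.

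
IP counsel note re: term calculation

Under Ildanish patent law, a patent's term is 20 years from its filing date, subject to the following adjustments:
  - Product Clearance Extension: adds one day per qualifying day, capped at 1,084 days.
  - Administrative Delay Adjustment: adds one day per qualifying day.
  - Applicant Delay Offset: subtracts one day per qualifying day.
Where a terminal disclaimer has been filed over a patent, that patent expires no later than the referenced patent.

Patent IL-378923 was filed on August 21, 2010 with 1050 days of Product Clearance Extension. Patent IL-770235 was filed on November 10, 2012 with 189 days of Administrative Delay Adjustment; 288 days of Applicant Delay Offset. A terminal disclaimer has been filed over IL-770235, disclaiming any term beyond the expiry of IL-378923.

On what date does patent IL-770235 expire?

2032-08-03

Natural term of IL-770235:
  Base: filing + 20 years → 10 November 2032.
  Administrative Delay Adjustment: +189 days → 18 May 2033.
  Applicant Delay Offset: −288 days → 3 August 2032.
Expiry of referenced patent IL-378923:
  Base: filing + 20 years → 21 August 2030.
  Product Clearance Extension: 1050 days (within the 1084-day cap) → +1050 days → 6 July 2033.
Terminal disclaimer: IL-770235 expires on the earlier of 3 August 2032 and 6 July 2033.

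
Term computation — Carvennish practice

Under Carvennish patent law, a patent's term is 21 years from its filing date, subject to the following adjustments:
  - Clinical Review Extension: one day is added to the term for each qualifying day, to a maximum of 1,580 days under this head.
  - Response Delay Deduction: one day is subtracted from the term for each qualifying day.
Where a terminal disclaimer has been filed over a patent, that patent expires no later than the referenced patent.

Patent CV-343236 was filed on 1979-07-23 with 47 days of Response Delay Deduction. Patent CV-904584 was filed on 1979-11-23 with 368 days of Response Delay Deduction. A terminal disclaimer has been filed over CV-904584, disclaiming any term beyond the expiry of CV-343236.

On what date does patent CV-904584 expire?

Natural term of CV-904584:
  Base: filing + 21 years → 23 November 2000.
  Response Delay Deduction: −368 days → 21 November 1999.
Expiry of referenced patent CV-343236:
  Base: filing + 21 years → 23 July 2000.
  Response Delay Deduction: −47 days → 6 June 2000.
Terminal disclaimer: CV-904584 expires on the earlier of 21 November 1999 and 6 June 2000.

1999-11-21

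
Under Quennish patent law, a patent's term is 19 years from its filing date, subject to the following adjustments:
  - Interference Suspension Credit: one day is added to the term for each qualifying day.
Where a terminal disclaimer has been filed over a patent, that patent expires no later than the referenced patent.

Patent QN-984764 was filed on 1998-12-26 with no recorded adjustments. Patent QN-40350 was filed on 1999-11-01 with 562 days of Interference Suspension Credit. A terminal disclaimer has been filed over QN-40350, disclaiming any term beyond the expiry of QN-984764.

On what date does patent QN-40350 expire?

December 26, 2017

Natural term of QN-40350:
  Base: filing + 19 years → 1 November 2018.
  Interference Suspension Credit: +562 days → 16 May 2020.
Expiry of referenced patent QN-984764:
  Base: filing + 19 years → 26 December 2017.
Terminal disclaimer: QN-40350 expires on the earlier of 16 May 2020 and 26 December 2017.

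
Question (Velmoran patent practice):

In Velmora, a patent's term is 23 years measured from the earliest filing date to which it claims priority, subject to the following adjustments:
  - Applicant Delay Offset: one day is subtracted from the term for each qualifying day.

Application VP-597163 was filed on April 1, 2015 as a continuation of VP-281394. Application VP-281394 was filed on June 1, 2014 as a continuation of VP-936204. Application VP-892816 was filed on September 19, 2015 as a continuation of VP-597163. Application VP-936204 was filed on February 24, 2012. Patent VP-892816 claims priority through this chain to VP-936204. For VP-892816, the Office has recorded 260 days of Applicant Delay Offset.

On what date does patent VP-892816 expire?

June 9, 2034

Earliest priority filing: 24 February 2012.
Base term: 24 February 2012 + 23 years → 24 February 2035.
Applicant Delay Offset: −260 days → 9 June 2034.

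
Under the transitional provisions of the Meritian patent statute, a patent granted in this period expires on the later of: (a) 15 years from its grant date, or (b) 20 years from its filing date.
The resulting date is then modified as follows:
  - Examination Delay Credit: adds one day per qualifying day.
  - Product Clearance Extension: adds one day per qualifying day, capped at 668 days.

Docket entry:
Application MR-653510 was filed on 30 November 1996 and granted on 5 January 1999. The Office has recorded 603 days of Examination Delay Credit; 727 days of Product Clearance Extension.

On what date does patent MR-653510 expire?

(a) grant + 15 years → 5 January 2014.
(b) filing + 20 years → 30 November 2016.
Later of the two: 30 November 2016.
Examination Delay Credit: +603 days → 26 July 2018.
Product Clearance Extension: 727 days claimed exceeds the 668-day cap, so +668 days → 24 May 2020.

May 24, 2020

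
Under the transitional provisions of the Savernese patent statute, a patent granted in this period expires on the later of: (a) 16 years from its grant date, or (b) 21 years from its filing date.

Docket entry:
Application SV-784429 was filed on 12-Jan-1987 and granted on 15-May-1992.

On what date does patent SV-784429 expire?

2008-05-15

(a) grant + 16 years → 15 May 2008.
(b) filing + 21 years → 12 January 2008.
Later of the two: 15 May 2008.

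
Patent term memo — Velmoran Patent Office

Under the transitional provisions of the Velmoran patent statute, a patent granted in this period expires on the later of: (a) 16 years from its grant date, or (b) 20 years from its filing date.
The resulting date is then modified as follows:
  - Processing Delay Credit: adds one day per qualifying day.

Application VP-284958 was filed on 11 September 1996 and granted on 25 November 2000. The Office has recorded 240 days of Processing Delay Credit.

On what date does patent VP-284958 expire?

July 23, 2017

(a) grant + 16 years → 25 November 2016.
(b) filing + 20 years → 11 September 2016.
Later of the two: 25 November 2016.
Processing Delay Credit: +240 days → 23 July 2017.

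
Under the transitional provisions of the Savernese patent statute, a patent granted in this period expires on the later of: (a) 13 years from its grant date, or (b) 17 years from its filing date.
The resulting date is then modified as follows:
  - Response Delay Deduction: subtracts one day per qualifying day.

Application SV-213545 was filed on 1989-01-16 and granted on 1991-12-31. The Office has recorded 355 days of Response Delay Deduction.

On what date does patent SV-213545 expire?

(a) grant + 13 years → 31 December 2004.
(b) filing + 17 years → 16 January 2006.
Later of the two: 16 January 2006.
Response Delay Deduction: −355 days → 26 January 2005.

January 26, 2005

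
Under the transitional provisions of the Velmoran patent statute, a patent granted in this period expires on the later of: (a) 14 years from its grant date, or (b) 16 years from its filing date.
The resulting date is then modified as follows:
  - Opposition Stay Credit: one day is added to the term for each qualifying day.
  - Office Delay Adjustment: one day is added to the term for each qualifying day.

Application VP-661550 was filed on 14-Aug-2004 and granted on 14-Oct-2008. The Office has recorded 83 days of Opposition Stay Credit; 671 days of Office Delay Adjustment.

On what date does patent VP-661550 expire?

(a) grant + 14 years → 14 October 2022.
(b) filing + 16 years → 14 August 2020.
Later of the two: 14 October 2022.
Opposition Stay Credit: +83 days → 5 January 2023.
Office Delay Adjustment: +671 days → 6 November 2024.

November 6, 2024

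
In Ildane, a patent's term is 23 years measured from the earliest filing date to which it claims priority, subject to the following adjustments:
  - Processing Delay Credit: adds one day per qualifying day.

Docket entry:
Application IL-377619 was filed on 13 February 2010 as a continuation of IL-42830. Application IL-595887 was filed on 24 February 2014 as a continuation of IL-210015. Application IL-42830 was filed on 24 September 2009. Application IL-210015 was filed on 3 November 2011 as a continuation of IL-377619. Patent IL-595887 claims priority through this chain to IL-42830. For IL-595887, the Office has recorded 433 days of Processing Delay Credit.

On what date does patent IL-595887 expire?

December 1, 2033

Earliest priority filing: 24 September 2009.
Base term: 24 September 2009 + 23 years → 24 September 2032.
Processing Delay Credit: +433 days → 1 December 2033.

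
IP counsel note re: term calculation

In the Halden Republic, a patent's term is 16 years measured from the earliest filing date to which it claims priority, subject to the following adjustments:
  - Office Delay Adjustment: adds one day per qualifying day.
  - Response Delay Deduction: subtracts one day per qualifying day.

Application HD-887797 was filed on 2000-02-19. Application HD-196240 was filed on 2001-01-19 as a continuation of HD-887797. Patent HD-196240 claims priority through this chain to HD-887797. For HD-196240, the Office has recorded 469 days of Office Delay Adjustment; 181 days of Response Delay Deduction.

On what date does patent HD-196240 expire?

December 3, 2016

Earliest priority filing: 19 February 2000.
Base term: 19 February 2000 + 16 years → 19 February 2016.
Office Delay Adjustment: +469 days → 2 June 2017.
Response Delay Deduction: −181 days → 3 December 2016.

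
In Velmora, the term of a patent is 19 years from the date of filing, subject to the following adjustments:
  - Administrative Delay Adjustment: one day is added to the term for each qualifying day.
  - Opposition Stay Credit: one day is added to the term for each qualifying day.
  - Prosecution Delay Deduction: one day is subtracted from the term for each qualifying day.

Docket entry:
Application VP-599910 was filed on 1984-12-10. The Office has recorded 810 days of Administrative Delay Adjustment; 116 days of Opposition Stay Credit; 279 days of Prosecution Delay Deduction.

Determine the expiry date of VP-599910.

Base term: filing date + 19 years → 10 December 2003.
Administrative Delay Adjustment: +810 days → 27 February 2006.
Opposition Stay Credit: +116 days → 23 June 2006.
Prosecution Delay Deduction: −279 days → 17 September 2005.

2005-09-17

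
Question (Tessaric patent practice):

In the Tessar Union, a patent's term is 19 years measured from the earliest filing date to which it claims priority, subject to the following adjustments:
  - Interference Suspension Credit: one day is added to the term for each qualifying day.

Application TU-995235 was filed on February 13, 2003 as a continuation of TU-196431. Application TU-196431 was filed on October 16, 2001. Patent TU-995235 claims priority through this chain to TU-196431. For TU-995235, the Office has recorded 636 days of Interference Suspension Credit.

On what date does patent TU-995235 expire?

Earliest priority filing: 16 October 2001.
Base term: 16 October 2001 + 19 years → 16 October 2020.
Interference Suspension Credit: +636 days → 14 July 2022.

2022-07-14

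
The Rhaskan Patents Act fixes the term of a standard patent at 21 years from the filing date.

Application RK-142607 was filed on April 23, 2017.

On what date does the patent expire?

Filing date + 21 years → 23 April 2038.

2038-04-23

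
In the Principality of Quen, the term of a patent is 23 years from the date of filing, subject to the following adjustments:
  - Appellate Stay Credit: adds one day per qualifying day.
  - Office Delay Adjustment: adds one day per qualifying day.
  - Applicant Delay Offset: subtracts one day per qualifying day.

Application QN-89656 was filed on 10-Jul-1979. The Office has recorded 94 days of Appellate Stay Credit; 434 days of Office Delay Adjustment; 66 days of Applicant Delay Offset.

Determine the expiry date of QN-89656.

October 15, 2003

Base term: filing date + 23 years → 10 July 2002.
Appellate Stay Credit: +94 days → 12 October 2002.
Office Delay Adjustment: +434 days → 20 December 2003.
Applicant Delay Offset: −66 days → 15 October 2003.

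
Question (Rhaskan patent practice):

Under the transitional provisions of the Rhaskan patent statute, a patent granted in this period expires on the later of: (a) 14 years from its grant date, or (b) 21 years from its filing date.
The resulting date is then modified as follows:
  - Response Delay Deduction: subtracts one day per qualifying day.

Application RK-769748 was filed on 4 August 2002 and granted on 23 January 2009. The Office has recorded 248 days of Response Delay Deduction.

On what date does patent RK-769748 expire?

(a) grant + 14 years → 23 January 2023.
(b) filing + 21 years → 4 August 2023.
Later of the two: 4 August 2023.
Response Delay Deduction: −248 days → 29 November 2022.

November 29, 2022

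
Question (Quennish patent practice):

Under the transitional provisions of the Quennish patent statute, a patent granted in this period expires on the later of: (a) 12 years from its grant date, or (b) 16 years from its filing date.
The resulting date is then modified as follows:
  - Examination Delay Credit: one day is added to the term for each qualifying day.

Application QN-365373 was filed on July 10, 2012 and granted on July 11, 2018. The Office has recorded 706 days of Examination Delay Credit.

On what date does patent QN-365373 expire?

(a) grant + 12 years → 11 July 2030.
(b) filing + 16 years → 10 July 2028.
Later of the two: 11 July 2030.
Examination Delay Credit: +706 days → 16 June 2032.

June 16, 2032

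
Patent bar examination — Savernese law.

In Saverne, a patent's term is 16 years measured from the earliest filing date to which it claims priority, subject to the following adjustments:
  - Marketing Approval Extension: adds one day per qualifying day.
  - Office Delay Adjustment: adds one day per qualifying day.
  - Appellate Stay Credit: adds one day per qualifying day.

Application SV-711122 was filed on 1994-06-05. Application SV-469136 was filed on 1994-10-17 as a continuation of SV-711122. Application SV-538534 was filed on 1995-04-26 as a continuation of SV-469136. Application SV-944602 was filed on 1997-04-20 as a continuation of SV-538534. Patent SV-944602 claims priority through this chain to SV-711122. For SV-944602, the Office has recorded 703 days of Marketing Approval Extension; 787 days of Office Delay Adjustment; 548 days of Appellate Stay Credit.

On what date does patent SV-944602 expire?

January 3, 2016

Earliest priority filing: 5 June 1994.
Base term: 5 June 1994 + 16 years → 5 June 2010.
Marketing Approval Extension: +703 days → 8 May 2012.
Office Delay Adjustment: +787 days → 4 July 2014.
Appellate Stay Credit: +548 days → 3 January 2016.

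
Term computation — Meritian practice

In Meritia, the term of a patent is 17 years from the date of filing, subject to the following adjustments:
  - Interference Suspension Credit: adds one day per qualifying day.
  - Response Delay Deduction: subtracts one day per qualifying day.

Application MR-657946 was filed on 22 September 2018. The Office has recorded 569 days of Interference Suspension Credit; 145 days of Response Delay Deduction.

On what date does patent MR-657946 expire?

Base term: filing date + 17 years → 22 September 2035.
Interference Suspension Credit: +569 days → 13 April 2037.
Response Delay Deduction: −145 days → 19 November 2036.

2036-11-19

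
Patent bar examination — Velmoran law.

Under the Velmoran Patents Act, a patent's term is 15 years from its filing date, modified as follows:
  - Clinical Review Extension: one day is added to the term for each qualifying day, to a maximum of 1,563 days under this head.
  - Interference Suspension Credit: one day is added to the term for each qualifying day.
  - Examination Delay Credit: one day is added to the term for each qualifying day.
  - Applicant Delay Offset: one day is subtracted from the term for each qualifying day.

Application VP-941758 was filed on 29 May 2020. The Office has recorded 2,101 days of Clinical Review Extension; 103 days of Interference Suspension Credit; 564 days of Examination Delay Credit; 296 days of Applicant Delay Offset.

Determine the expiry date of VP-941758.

2040-09-13

Base term: filing date + 15 years → 29 May 2035.
Clinical Review Extension: 2101 days claimed exceeds the 1563-day cap, so +1563 days → 8 September 2039.
Interference Suspension Credit: +103 days → 20 December 2039.
Examination Delay Credit: +564 days → 6 July 2041.
Applicant Delay Offset: −296 days → 13 September 2040.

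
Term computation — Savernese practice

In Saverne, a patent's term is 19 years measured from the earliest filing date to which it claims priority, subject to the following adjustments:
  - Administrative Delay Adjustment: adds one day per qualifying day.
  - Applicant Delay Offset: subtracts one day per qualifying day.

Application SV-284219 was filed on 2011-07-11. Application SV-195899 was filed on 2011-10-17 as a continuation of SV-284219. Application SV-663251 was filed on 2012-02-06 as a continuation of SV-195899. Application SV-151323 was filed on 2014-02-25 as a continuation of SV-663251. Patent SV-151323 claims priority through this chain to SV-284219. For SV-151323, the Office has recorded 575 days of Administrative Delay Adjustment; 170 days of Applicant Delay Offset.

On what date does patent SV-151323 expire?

August 20, 2031

Earliest priority filing: 11 July 2011.
Base term: 11 July 2011 + 19 years → 11 July 2030.
Administrative Delay Adjustment: +575 days → 6 February 2032.
Applicant Delay Offset: −170 days → 20 August 2031.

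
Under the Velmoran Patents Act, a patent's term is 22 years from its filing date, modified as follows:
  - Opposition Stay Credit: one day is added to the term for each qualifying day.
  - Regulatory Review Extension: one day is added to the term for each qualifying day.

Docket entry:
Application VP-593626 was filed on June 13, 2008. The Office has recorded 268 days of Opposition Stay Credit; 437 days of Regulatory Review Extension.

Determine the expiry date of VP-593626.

Base term: filing date + 22 years → 13 June 2030.
Opposition Stay Credit: +268 days → 8 March 2031.
Regulatory Review Extension: +437 days → 18 May 2032.

2032-05-18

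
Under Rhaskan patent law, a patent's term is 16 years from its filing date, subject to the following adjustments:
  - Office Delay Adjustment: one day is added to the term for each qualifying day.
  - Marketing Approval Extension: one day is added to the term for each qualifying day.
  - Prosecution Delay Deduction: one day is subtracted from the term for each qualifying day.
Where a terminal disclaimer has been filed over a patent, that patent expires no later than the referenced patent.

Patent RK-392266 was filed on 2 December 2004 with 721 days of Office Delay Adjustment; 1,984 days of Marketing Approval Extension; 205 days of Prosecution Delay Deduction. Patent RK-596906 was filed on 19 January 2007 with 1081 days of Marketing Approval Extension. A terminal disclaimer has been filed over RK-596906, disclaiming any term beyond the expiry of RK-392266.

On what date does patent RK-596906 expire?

Natural term of RK-596906:
  Base: filing + 16 years → 19 January 2023.
  Marketing Approval Extension: +1081 days → 4 January 2026.
Expiry of referenced patent RK-392266:
  Base: filing + 16 years → 2 December 2020.
  Office Delay Adjustment: +721 days → 23 November 2022.
  Marketing Approval Extension: +1984 days → 29 April 2028.
  Prosecution Delay Deduction: −205 days → 7 October 2027.
Terminal disclaimer: RK-596906 expires on the earlier of 4 January 2026 and 7 October 2027.

January 4, 2026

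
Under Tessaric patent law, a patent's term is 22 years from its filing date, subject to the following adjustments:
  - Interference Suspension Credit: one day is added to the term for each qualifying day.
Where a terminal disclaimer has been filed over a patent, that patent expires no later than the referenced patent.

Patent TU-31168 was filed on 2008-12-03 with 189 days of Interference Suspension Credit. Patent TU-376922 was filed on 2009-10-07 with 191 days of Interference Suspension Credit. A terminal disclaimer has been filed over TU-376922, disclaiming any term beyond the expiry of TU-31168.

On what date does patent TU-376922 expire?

2031-06-10

Natural term of TU-376922:
  Base: filing + 22 years → 7 October 2031.
  Interference Suspension Credit: +191 days → 15 April 2032.
Expiry of referenced patent TU-31168:
  Base: filing + 22 years → 3 December 2030.
  Interference Suspension Credit: +189 days → 10 June 2031.
Terminal disclaimer: TU-376922 expires on the earlier of 15 April 2032 and 10 June 2031.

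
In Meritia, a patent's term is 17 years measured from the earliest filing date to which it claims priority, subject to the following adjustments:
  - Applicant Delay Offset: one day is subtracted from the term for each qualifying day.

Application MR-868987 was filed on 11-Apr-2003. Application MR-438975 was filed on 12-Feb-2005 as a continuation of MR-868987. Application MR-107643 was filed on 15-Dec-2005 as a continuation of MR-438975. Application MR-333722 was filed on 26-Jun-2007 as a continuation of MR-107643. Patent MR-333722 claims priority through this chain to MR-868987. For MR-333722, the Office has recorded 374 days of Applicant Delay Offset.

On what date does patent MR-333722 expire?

2019-04-03

Earliest priority filing: 11 April 2003.
Base term: 11 April 2003 + 17 years → 11 April 2020.
Applicant Delay Offset: −374 days → 3 April 2019.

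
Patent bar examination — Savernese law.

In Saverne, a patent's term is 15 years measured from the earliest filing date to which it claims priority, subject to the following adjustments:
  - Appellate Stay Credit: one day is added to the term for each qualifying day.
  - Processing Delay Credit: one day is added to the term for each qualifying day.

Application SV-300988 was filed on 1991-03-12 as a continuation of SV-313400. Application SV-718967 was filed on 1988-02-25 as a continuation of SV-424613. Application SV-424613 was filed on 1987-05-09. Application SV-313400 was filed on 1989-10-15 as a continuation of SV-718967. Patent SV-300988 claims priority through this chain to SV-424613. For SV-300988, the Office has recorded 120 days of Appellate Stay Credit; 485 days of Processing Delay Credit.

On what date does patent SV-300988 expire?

January 4, 2004

Earliest priority filing: 9 May 1987.
Base term: 9 May 1987 + 15 years → 9 May 2002.
Appellate Stay Credit: +120 days → 6 September 2002.
Processing Delay Credit: +485 days → 4 January 2004.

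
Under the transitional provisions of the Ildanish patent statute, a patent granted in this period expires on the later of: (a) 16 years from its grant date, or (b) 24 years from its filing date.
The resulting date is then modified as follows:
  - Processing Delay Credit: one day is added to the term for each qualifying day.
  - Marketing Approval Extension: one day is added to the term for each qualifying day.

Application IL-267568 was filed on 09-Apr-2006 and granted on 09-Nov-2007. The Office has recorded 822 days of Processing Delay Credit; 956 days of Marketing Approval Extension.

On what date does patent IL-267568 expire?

(a) grant + 16 years → 9 November 2023.
(b) filing + 24 years → 9 April 2030.
Later of the two: 9 April 2030.
Processing Delay Credit: +822 days → 9 July 2032.
Marketing Approval Extension: +956 days → 20 February 2035.

February 20, 2035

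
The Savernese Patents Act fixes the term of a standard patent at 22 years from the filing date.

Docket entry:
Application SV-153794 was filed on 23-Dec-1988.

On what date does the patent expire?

2010-12-23

Filing date + 22 years → 23 December 2010.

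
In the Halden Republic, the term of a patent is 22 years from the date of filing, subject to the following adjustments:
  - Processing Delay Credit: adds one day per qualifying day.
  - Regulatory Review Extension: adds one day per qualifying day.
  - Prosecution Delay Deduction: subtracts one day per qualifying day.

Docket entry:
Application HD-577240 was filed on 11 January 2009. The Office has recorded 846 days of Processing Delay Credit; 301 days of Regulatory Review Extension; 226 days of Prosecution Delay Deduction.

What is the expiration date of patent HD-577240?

Base term: filing date + 22 years → 11 January 2031.
Processing Delay Credit: +846 days → 6 May 2033.
Regulatory Review Extension: +301 days → 3 March 2034.
Prosecution Delay Deduction: −226 days → 20 July 2033.

2033-07-20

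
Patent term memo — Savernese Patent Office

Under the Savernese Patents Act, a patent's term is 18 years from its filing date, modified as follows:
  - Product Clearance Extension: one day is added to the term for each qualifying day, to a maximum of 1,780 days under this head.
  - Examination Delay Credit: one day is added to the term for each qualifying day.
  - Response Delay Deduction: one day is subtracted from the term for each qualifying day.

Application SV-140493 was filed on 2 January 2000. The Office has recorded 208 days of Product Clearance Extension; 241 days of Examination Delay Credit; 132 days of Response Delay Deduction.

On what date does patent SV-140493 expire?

Base term: filing date + 18 years → 2 January 2018.
Product Clearance Extension: 208 days (within the 1780-day cap) → +208 days → 29 July 2018.
Examination Delay Credit: +241 days → 27 March 2019.
Response Delay Deduction: −132 days → 15 November 2018.

November 15, 2018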